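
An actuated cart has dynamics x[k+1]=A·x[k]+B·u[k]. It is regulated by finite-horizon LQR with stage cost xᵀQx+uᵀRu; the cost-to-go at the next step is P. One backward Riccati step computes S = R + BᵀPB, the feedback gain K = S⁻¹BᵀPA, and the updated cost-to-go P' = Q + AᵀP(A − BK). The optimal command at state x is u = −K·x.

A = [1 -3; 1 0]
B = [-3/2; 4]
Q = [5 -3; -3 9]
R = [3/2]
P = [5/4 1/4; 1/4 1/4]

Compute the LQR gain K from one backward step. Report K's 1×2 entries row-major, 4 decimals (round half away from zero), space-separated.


-0.0471 0.4941

BᵀP = [-0.8750 0.6250]
S = R + BᵀPB = [3/2] + [3.8125] = [5.3125]
BᵀPA = [-0.2500 2.6250]
K = S⁻¹·BᵀPA = [-0.0471 0.4941]
A−BK = [0.9294 -2.2588; 1.1882 -1.9765]
AᵀP(A−BK) = [1.9882 -4.3765; -4.3765 9.9529]
P' = Q + AᵀP(A−BK) = [6.9882 -7.3765; -7.3765 18.9529]
tr(P') = 25.9412


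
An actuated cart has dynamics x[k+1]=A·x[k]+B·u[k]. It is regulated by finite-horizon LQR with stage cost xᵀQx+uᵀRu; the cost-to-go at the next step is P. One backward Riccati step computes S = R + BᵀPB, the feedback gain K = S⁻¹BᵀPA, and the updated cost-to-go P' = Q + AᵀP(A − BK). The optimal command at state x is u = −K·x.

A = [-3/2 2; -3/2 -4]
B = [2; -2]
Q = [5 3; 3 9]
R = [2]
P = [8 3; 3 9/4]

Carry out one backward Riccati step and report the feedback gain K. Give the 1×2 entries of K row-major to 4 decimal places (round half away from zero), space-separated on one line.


-0.9079 0.7368

BᵀP = [10.0000 1.5000]
S = R + BᵀPB = [2] + [17.0000] = [19.0000]
BᵀPA = [-17.2500 14.0000]
K = S⁻¹·BᵀPA = [-0.9079 0.7368]
A−BK = [0.3158 0.5263; -3.3158 -2.5263]
AᵀP(A−BK) = [20.9013 11.2105; 11.2105 9.6842]
P' = Q + AᵀP(A−BK) = [25.9013 14.2105; 14.2105 18.6842]
tr(P') = 44.5855


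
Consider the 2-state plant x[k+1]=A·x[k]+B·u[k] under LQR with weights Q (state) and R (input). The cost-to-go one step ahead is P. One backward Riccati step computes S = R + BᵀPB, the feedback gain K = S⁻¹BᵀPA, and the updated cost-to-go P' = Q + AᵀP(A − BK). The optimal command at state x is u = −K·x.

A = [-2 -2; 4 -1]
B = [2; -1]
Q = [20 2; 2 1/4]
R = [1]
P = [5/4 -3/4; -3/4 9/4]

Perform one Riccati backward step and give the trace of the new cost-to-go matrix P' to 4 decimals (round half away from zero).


35.7389

BᵀP = [3.2500 -3.7500]
S = R + BᵀPB = [1] + [10.2500] = [11.2500]
BᵀPA = [-21.5000 -2.7500]
K = S⁻¹·BᵀPA = [-1.9111 -0.2444]
A−BK = [1.8222 -1.5111; 2.0889 -1.2444]
AᵀP(A−BK) = [11.9111 -4.7556; -4.7556 3.5778]
P' = Q + AᵀP(A−BK) = [31.9111 -2.7556; -2.7556 3.8278]
tr(P') = 35.7389


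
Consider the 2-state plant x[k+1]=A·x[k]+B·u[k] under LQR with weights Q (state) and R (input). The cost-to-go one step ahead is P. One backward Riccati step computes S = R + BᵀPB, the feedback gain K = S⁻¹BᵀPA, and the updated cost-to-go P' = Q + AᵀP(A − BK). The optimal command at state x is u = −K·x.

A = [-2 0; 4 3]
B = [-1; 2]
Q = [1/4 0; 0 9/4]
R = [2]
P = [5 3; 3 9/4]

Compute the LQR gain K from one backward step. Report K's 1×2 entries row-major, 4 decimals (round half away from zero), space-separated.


BᵀP = [1.0000 1.5000]
S = R + BᵀPB = [2] + [2.0000] = [4.0000]
BᵀPA = [4.0000 4.5000]
K = S⁻¹·BᵀPA = [1.0000 1.1250]
A−BK = [-1.0000 1.1250; 2.0000 0.7500]
AᵀP(A−BK) = [4.0000 4.5000; 4.5000 15.1875]
P' = Q + AᵀP(A−BK) = [4.2500 4.5000; 4.5000 17.4375]
tr(P') = 21.6875

1.0000 1.1250


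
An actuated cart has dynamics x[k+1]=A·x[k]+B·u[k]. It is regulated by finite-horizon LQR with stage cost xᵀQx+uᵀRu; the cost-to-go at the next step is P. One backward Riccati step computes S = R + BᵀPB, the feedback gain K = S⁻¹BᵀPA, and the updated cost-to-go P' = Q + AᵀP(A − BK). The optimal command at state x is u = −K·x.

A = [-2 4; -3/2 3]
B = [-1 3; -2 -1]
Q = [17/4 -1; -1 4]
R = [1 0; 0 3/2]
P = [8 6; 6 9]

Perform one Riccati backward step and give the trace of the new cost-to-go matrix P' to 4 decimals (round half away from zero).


BᵀP = [-20.0000 -24.0000; 18.0000 9.0000]
S = R + BᵀPB = [1 0; 0 3/2] + [68.0000 -36.0000; -36.0000 45.0000] = [69.0000 -36.0000; -36.0000 46.5000]
BᵀPA = [76.0000 -152.0000; -49.5000 99.0000]
K = S⁻¹·BᵀPA = [0.9161 -1.8322; -0.3553 0.7106]
A−BK = [-0.0180 0.0361; -0.0231 0.0463]
AᵀP(A−BK) = [1.0410 -2.0820; -2.0820 4.1639]
P' = Q + AᵀP(A−BK) = [5.2910 -3.0820; -3.0820 8.1639]
tr(P') = 13.4549

13.4549


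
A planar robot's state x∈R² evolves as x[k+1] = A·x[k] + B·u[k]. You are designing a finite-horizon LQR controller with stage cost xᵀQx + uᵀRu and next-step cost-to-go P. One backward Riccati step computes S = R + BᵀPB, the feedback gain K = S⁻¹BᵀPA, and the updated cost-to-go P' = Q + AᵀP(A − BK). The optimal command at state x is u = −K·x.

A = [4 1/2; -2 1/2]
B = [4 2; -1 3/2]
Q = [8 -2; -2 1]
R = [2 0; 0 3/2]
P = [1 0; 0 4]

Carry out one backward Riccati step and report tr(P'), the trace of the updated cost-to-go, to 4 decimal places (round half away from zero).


BᵀP = [4.0000 -4.0000; 2.0000 6.0000]
S = R + BᵀPB = [2 0; 0 3/2] + [20.0000 2.0000; 2.0000 13.0000] = [22.0000 2.0000; 2.0000 14.5000]
BᵀPA = [24.0000 0.0000; -4.0000 4.0000]
K = S⁻¹·BᵀPA = [1.1302 -0.0254; -0.4317 0.2794]
A−BK = [0.3429 0.0429; -0.2222 0.0556]
AᵀP(A−BK) = [3.1492 -0.2730; -0.2730 0.1325]
P' = Q + AᵀP(A−BK) = [11.1492 -2.2730; -2.2730 1.1325]
tr(P') = 12.2817

12.2817


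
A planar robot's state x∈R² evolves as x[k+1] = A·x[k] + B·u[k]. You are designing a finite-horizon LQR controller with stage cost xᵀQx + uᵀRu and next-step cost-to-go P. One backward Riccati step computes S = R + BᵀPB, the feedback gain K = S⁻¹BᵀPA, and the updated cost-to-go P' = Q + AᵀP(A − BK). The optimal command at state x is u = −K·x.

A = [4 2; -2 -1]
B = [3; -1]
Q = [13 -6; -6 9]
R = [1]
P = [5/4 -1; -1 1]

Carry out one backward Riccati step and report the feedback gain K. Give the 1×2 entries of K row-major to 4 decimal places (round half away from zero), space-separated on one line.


BᵀP = [4.7500 -4.0000]
S = R + BᵀPB = [1] + [18.2500] = [19.2500]
BᵀPA = [27.0000 13.5000]
K = S⁻¹·BᵀPA = [1.4026 0.7013]
A−BK = [-0.2078 -0.1039; -0.5974 -0.2987]
AᵀP(A−BK) = [2.1299 1.0649; 1.0649 0.5325]
P' = Q + AᵀP(A−BK) = [15.1299 -4.9351; -4.9351 9.5325]
tr(P') = 24.6623

1.4026 0.7013


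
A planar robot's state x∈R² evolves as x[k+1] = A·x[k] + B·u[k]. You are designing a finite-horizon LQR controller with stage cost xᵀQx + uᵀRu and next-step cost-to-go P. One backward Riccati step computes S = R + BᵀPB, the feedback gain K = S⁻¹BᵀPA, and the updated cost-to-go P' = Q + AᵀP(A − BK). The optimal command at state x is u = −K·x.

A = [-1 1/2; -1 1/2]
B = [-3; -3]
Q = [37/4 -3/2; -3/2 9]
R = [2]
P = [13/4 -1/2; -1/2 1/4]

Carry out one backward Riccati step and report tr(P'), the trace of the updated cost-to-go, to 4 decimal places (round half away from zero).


18.5051

BᵀP = [-8.2500 0.7500]
S = R + BᵀPB = [2] + [22.5000] = [24.5000]
BᵀPA = [7.5000 -3.7500]
K = S⁻¹·BᵀPA = [0.3061 -0.1531]
A−BK = [-0.0816 0.0408; -0.0816 0.0408]
AᵀP(A−BK) = [0.2041 -0.1020; -0.1020 0.0510]
P' = Q + AᵀP(A−BK) = [9.4541 -1.6020; -1.6020 9.0510]
tr(P') = 18.5051


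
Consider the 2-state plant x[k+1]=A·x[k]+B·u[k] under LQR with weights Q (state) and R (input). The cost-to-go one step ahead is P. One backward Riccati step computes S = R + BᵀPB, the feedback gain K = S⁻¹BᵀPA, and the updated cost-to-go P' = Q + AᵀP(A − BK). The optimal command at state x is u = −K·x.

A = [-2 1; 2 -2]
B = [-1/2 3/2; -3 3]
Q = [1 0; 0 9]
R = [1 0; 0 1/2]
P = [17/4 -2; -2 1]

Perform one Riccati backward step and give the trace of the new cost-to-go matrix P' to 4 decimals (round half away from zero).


BᵀP = [3.8750 -2.0000; 0.3750 0.0000]
S = R + BᵀPB = [1 0; 0 1/2] + [4.0625 -0.1875; -0.1875 0.5625] = [5.0625 -0.1875; -0.1875 1.0625]
BᵀPA = [-11.7500 7.8750; -0.7500 0.3750]
K = S⁻¹·BᵀPA = [-2.3626 1.5789; -1.1228 0.6316]
A−BK = [-1.4971 0.8421; -1.7193 0.8421]
AᵀP(A−BK) = [8.3977 -5.4737; -5.4737 3.5789]
P' = Q + AᵀP(A−BK) = [9.3977 -5.4737; -5.4737 12.5789]
tr(P') = 21.9766

21.9766


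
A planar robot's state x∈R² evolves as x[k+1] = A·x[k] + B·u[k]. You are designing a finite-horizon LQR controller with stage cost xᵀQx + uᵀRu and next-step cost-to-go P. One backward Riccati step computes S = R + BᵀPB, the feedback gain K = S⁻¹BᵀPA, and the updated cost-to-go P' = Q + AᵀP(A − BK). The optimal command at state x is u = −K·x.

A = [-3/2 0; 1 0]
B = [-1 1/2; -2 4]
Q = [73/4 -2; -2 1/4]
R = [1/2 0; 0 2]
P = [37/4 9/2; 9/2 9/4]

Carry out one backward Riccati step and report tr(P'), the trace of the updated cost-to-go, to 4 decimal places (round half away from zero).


BᵀP = [-18.2500 -9.0000; 22.6250 11.2500]
S = R + BᵀPB = [1/2 0; 0 2] + [36.2500 -45.1250; -45.1250 56.3125] = [36.7500 -45.1250; -45.1250 58.3125]
BᵀPA = [18.3750 0.0000; -22.6875 0.0000]
K = S⁻¹·BᵀPA = [0.4471 0.0000; -0.0430 0.0000]
A−BK = [-1.0313 0.0000; 2.0665 0.0000]
AᵀP(A−BK) = [0.3696 0.0000; 0.0000 0.0000]
P' = Q + AᵀP(A−BK) = [18.6196 -2.0000; -2.0000 0.2500]
tr(P') = 18.8696

18.8696


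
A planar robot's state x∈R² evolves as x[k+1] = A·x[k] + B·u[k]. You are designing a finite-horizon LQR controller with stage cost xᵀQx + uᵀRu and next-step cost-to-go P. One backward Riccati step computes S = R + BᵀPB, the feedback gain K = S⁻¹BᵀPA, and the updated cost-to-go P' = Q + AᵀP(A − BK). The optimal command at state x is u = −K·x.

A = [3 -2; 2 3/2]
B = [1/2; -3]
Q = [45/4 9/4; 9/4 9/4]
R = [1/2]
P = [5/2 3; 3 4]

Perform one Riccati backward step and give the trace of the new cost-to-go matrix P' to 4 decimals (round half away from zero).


BᵀP = [-7.7500 -10.5000]
S = R + BᵀPB = [1/2] + [27.6250] = [28.1250]
BᵀPA = [-44.2500 -0.2500]
K = S⁻¹·BᵀPA = [-1.5733 -0.0089]
A−BK = [3.7867 -1.9956; -2.7200 1.4733]
AᵀP(A−BK) = [4.8800 -1.8933; -1.8933 0.9978]
P' = Q + AᵀP(A−BK) = [16.1300 0.3567; 0.3567 3.2478]
tr(P') = 19.3778

19.3778


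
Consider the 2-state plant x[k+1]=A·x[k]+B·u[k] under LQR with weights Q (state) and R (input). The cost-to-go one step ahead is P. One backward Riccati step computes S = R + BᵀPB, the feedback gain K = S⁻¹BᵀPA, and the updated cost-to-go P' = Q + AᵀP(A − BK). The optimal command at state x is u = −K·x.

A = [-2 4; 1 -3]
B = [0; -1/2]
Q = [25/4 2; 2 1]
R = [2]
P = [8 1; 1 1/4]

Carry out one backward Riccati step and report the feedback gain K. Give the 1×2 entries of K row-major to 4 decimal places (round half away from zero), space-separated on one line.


0.4242 -0.7879

BᵀP = [-0.5000 -0.1250]
S = R + BᵀPB = [2] + [0.0625] = [2.0625]
BᵀPA = [0.8750 -1.6250]
K = S⁻¹·BᵀPA = [0.4242 -0.7879]
A−BK = [-2.0000 4.0000; 1.2121 -3.3939]
AᵀP(A−BK) = [27.8788 -54.0606; -54.0606 104.9697]
P' = Q + AᵀP(A−BK) = [34.1288 -52.0606; -52.0606 105.9697]
tr(P') = 140.0985


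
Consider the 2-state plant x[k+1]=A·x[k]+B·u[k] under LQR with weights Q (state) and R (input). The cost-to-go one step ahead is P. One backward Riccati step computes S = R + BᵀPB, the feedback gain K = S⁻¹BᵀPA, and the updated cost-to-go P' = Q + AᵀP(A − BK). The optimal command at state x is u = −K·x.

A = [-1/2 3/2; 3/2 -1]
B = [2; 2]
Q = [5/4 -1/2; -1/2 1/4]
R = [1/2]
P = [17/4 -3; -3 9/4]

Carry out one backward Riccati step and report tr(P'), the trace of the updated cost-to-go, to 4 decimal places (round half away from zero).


BᵀP = [2.5000 -1.5000]
S = R + BᵀPB = [1/2] + [2.0000] = [2.5000]
BᵀPA = [-3.5000 5.2500]
K = S⁻¹·BᵀPA = [-1.4000 2.1000]
A−BK = [2.3000 -2.7000; 4.3000 -5.2000]
AᵀP(A−BK) = [5.7250 -7.4625; -7.4625 9.7875]
P' = Q + AᵀP(A−BK) = [6.9750 -7.9625; -7.9625 10.0375]
tr(P') = 17.0125

17.0125


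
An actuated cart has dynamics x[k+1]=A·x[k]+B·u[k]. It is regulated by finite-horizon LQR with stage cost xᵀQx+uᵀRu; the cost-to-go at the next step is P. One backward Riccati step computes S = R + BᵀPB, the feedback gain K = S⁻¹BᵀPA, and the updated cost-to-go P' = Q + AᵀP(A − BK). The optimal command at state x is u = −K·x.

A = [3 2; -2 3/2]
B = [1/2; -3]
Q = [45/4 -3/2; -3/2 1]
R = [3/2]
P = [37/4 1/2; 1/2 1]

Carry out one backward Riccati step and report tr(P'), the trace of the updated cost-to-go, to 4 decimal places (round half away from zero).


BᵀP = [3.1250 -2.7500]
S = R + BᵀPB = [3/2] + [9.8125] = [11.3125]
BᵀPA = [14.8750 2.1250]
K = S⁻¹·BᵀPA = [1.3149 0.1878]
A−BK = [2.3425 1.9061; 1.9448 2.0635]
AᵀP(A−BK) = [61.6906 49.9558; 49.9558 41.8508]
P' = Q + AᵀP(A−BK) = [72.9406 48.4558; 48.4558 42.8508]
tr(P') = 115.7914

115.7914


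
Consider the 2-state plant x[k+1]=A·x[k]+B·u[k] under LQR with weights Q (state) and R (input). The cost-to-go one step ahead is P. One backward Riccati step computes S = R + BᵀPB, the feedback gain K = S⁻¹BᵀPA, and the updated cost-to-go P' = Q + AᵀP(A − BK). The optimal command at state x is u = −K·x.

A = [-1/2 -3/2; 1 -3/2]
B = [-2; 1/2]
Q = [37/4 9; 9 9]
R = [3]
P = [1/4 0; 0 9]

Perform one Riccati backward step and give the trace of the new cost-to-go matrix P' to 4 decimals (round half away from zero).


BᵀP = [-0.5000 4.5000]
S = R + BᵀPB = [3] + [3.2500] = [6.2500]
BᵀPA = [4.7500 -6.0000]
K = S⁻¹·BᵀPA = [0.7600 -0.9600]
A−BK = [1.0200 -3.4200; 0.6200 -1.0200]
AᵀP(A−BK) = [5.4525 -8.7525; -8.7525 15.0525]
P' = Q + AᵀP(A−BK) = [14.7025 0.2475; 0.2475 24.0525]
tr(P') = 38.7550

38.7550


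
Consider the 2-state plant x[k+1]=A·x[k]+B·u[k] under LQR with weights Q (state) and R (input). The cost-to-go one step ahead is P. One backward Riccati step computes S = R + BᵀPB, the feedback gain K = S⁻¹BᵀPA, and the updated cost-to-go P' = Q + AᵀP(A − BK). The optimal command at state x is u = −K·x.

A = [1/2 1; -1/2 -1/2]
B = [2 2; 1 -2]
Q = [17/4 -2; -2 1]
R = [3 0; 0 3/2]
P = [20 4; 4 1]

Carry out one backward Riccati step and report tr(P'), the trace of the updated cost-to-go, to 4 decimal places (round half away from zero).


BᵀP = [44.0000 9.0000; 32.0000 6.0000]
S = R + BᵀPB = [3 0; 0 3/2] + [97.0000 70.0000; 70.0000 52.0000] = [100.0000 70.0000; 70.0000 53.5000]
BᵀPA = [17.5000 39.5000; 13.0000 29.0000]
K = S⁻¹·BᵀPA = [0.0583 0.1850; 0.1667 0.3000]
A−BK = [0.0500 0.0300; -0.2250 -0.0850]
AᵀP(A−BK) = [0.0625 0.1125; 0.1125 0.2425]
P' = Q + AᵀP(A−BK) = [4.3125 -1.8875; -1.8875 1.2425]
tr(P') = 5.5550

5.5550


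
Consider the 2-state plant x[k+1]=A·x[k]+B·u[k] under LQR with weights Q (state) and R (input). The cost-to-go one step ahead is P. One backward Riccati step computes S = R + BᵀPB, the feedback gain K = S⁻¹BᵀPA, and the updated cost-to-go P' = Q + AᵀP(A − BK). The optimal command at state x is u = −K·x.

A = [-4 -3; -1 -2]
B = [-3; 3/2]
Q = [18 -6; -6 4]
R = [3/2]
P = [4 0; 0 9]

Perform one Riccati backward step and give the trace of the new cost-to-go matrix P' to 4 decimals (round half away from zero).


BᵀP = [-12.0000 13.5000]
S = R + BᵀPB = [3/2] + [56.2500] = [57.7500]
BᵀPA = [34.5000 9.0000]
K = S⁻¹·BᵀPA = [0.5974 0.1558]
A−BK = [-2.2078 -2.5325; -1.8961 -2.2338]
AᵀP(A−BK) = [52.3896 60.6234; 60.6234 70.5974]
P' = Q + AᵀP(A−BK) = [70.3896 54.6234; 54.6234 74.5974]
tr(P') = 144.9870

144.9870


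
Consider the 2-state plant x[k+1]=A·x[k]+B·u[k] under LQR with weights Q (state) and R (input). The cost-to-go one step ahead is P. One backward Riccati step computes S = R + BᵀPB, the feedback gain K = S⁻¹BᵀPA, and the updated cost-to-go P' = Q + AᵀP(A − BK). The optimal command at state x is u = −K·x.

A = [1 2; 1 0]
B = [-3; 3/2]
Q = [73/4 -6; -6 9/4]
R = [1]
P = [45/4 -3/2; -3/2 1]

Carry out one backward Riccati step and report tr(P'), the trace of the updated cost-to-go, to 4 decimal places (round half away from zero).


23.1907

BᵀP = [-36.0000 6.0000]
S = R + BᵀPB = [1] + [117.0000] = [118.0000]
BᵀPA = [-30.0000 -72.0000]
K = S⁻¹·BᵀPA = [-0.2542 -0.6102]
A−BK = [0.2373 0.1695; 1.3814 0.9153]
AᵀP(A−BK) = [1.6229 1.1949; 1.1949 1.0678]
P' = Q + AᵀP(A−BK) = [19.8729 -4.8051; -4.8051 3.3178]
tr(P') = 23.1907


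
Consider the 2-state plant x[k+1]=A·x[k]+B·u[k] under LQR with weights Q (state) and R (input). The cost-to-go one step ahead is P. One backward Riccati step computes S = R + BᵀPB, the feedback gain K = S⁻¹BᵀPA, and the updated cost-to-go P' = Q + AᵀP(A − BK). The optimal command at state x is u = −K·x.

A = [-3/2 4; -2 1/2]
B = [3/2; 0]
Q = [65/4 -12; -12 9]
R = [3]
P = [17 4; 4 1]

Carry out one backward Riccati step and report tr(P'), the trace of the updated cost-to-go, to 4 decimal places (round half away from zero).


51.2636

BᵀP = [25.5000 6.0000]
S = R + BᵀPB = [3] + [38.2500] = [41.2500]
BᵀPA = [-50.2500 105.0000]
K = S⁻¹·BᵀPA = [-1.2182 2.5455]
A−BK = [0.3273 0.1818; -2.0000 0.5000]
AᵀP(A−BK) = [5.0364 -10.0909; -10.0909 20.9773]
P' = Q + AᵀP(A−BK) = [21.2864 -22.0909; -22.0909 29.9773]
tr(P') = 51.2636


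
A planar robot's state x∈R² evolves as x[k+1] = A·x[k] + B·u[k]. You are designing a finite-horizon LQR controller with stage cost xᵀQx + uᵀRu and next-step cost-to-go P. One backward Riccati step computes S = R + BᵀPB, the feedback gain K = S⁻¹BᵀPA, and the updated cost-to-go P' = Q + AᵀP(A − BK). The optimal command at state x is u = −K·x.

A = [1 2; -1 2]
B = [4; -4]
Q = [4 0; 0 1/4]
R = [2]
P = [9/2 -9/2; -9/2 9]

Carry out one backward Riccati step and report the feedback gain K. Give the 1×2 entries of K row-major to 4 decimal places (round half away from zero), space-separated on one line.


BᵀP = [36.0000 -54.0000]
S = R + BᵀPB = [2] + [360.0000] = [362.0000]
BᵀPA = [90.0000 -36.0000]
K = S⁻¹·BᵀPA = [0.2486 -0.0994]
A−BK = [0.0055 2.3978; -0.0055 1.6022]
AᵀP(A−BK) = [0.1243 -0.0497; -0.0497 14.4199]
P' = Q + AᵀP(A−BK) = [4.1243 -0.0497; -0.0497 14.6699]
tr(P') = 18.7942

0.2486 -0.0994


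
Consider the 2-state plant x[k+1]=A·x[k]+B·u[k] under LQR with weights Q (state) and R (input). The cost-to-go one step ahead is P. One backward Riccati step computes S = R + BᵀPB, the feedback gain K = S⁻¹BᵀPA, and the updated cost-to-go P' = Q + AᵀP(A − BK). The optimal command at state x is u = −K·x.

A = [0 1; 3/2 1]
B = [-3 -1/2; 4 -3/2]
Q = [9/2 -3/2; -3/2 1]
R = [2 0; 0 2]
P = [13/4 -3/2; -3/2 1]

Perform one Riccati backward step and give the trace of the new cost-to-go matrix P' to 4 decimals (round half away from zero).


BᵀP = [-15.7500 8.5000; 0.6250 -0.7500]
S = R + BᵀPB = [2 0; 0 2] + [81.2500 -4.8750; -4.8750 0.8125] = [83.2500 -4.8750; -4.8750 2.8125]
BᵀPA = [12.7500 -7.2500; -1.1250 -0.1250]
K = S⁻¹·BᵀPA = [0.1444 -0.0998; -0.1497 -0.2175]
A−BK = [0.3583 0.5918; 0.6979 1.0731]
AᵀP(A−BK) = [0.2406 0.2781; 0.2781 0.4991]
P' = Q + AᵀP(A−BK) = [4.7406 -1.2219; -1.2219 1.4991]
tr(P') = 6.2398

6.2398


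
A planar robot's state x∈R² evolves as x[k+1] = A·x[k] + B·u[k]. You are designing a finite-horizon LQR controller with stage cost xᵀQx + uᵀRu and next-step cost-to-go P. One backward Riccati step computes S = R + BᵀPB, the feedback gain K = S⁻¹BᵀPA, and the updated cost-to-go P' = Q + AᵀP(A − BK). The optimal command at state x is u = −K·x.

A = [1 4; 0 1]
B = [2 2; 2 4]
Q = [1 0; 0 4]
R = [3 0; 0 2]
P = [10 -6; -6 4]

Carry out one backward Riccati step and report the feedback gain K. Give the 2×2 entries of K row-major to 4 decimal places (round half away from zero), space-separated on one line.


0.7273 2.5455 -0.4000 -1.2000

BᵀP = [8.0000 -4.0000; -4.0000 4.0000]
S = R + BᵀPB = [3 0; 0 2] + [8.0000 0.0000; 0.0000 8.0000] = [11.0000 0.0000; 0.0000 10.0000]
BᵀPA = [8.0000 28.0000; -4.0000 -12.0000]
K = S⁻¹·BᵀPA = [0.7273 2.5455; -0.4000 -1.2000]
A−BK = [0.3455 1.3091; 0.1455 0.7091]
AᵀP(A−BK) = [2.5818 8.8364; 8.8364 30.3273]
P' = Q + AᵀP(A−BK) = [3.5818 8.8364; 8.8364 34.3273]
tr(P') = 37.9091


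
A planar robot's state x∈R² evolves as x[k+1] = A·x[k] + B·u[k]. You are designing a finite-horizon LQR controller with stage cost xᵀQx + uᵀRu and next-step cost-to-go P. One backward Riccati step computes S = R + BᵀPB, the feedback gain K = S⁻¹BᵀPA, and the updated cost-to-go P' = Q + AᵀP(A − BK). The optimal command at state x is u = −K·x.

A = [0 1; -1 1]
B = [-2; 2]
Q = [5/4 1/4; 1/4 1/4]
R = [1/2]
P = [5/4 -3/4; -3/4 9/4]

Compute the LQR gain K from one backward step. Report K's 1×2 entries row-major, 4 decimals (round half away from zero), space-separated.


-0.2927 0.0976

BᵀP = [-4.0000 6.0000]
S = R + BᵀPB = [1/2] + [20.0000] = [20.5000]
BᵀPA = [-6.0000 2.0000]
K = S⁻¹·BᵀPA = [-0.2927 0.0976]
A−BK = [-0.5854 1.1951; -0.4146 0.8049]
AᵀP(A−BK) = [0.4939 -0.9146; -0.9146 1.8049]
P' = Q + AᵀP(A−BK) = [1.7439 -0.6646; -0.6646 2.0549]
tr(P') = 3.7988


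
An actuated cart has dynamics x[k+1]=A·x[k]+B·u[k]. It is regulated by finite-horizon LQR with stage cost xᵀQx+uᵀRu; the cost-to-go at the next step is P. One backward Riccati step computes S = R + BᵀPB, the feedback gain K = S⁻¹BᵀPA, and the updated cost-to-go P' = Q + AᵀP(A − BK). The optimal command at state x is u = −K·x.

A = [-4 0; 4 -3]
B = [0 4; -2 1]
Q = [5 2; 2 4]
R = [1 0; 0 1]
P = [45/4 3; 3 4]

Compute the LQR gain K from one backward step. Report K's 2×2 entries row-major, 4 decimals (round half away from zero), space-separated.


BᵀP = [-6.0000 -8.0000; 48.0000 16.0000]
S = R + BᵀPB = [1 0; 0 1] + [16.0000 -32.0000; -32.0000 208.0000] = [17.0000 -32.0000; -32.0000 209.0000]
BᵀPA = [-8.0000 24.0000; -128.0000 -48.0000]
K = S⁻¹·BᵀPA = [-2.2807 1.3760; -0.9616 -0.0190]
A−BK = [-0.1534 0.0759; 0.4002 -0.2289]
AᵀP(A−BK) = [6.6635 -3.4211; -3.4211 2.0641]
P' = Q + AᵀP(A−BK) = [11.6635 -1.4211; -1.4211 6.0641]
tr(P') = 17.7276

-2.2807 1.3760 -0.9616 -0.0190


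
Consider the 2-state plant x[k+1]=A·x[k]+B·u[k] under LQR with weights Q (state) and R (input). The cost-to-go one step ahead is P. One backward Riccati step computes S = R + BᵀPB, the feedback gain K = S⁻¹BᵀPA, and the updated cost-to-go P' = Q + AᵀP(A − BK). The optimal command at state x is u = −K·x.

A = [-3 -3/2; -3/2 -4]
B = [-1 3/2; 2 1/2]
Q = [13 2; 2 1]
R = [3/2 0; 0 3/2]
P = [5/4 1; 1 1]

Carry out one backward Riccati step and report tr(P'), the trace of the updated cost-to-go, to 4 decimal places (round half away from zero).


BᵀP = [0.7500 1.0000; 2.3750 2.0000]
S = R + BᵀPB = [3/2 0; 0 3/2] + [1.2500 1.6250; 1.6250 4.5625] = [2.7500 1.6250; 1.6250 6.0625]
BᵀPA = [-3.7500 -5.1250; -10.1250 -11.5625]
K = S⁻¹·BᵀPA = [-0.4477 -0.8753; -1.5501 -1.6726]
A−BK = [-1.1225 0.1336; 0.1704 -1.4131]
AᵀP(A−BK) = [5.1264 5.6576; 5.6576 6.9872]
P' = Q + AᵀP(A−BK) = [18.1264 7.6576; 7.6576 7.9872]
tr(P') = 26.1136

26.1136


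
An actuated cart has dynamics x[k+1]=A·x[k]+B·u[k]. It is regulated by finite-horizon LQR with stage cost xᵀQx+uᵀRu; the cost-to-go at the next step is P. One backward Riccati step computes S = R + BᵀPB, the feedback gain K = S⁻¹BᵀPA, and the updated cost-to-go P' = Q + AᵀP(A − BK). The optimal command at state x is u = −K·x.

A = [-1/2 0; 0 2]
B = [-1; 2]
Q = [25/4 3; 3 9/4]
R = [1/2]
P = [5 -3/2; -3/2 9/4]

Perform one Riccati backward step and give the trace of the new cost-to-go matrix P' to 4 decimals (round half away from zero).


BᵀP = [-8.0000 6.0000]
S = R + BᵀPB = [1/2] + [20.0000] = [20.5000]
BᵀPA = [4.0000 12.0000]
K = S⁻¹·BᵀPA = [0.1951 0.5854]
A−BK = [-0.3049 0.5854; -0.3902 0.8293]
AᵀP(A−BK) = [0.4695 -0.8415; -0.8415 1.9756]
P' = Q + AᵀP(A−BK) = [6.7195 2.1585; 2.1585 4.2256]
tr(P') = 10.9451

10.9451


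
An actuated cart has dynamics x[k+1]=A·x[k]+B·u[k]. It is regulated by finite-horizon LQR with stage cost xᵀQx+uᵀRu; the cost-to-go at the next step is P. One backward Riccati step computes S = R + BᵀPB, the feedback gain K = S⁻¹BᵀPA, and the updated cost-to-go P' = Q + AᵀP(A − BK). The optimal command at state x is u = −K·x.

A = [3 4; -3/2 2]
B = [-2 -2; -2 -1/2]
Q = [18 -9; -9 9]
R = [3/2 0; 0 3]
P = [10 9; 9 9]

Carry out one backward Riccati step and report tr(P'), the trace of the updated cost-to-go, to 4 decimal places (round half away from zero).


34.4338

BᵀP = [-38.0000 -36.0000; -24.5000 -22.5000]
S = R + BᵀPB = [3/2 0; 0 3] + [148.0000 94.0000; 94.0000 60.2500] = [149.5000 94.0000; 94.0000 63.2500]
BᵀPA = [-60.0000 -224.0000; -39.7500 -143.0000]
K = S⁻¹·BᵀPA = [-0.0944 -1.1712; -0.4882 -0.5203]
A−BK = [1.8348 0.6171; -1.9328 -0.6025]
AᵀP(A−BK) = [4.1815 2.0472; 2.0472 3.2523]
P' = Q + AᵀP(A−BK) = [22.1815 -6.9528; -6.9528 12.2523]
tr(P') = 34.4338


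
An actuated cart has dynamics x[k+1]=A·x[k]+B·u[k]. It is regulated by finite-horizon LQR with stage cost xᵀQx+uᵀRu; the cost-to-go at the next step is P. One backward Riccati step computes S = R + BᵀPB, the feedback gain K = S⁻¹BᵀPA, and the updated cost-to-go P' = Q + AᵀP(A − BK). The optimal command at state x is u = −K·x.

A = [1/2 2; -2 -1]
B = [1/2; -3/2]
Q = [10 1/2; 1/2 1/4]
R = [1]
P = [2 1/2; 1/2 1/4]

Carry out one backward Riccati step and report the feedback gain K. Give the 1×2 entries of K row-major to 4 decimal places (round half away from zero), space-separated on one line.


0.2857 0.4762

BᵀP = [0.2500 -0.1250]
S = R + BᵀPB = [1] + [0.3125] = [1.3125]
BᵀPA = [0.3750 0.6250]
K = S⁻¹·BᵀPA = [0.2857 0.4762]
A−BK = [0.3571 1.7619; -1.5714 -0.2857]
AᵀP(A−BK) = [0.3929 0.0714; 0.0714 5.9524]
P' = Q + AᵀP(A−BK) = [10.3929 0.5714; 0.5714 6.2024]
tr(P') = 16.5952


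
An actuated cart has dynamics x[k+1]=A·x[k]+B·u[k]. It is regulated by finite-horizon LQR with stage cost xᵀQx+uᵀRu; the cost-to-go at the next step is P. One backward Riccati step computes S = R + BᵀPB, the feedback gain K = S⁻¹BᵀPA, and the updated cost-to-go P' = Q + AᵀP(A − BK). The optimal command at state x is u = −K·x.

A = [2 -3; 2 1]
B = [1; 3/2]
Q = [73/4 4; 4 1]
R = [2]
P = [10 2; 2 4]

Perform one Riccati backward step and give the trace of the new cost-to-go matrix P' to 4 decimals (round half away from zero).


BᵀP = [13.0000 8.0000]
S = R + BᵀPB = [2] + [25.0000] = [27.0000]
BᵀPA = [42.0000 -31.0000]
K = S⁻¹·BᵀPA = [1.5556 -1.1481]
A−BK = [0.4444 -1.8519; -0.3333 2.7222]
AᵀP(A−BK) = [6.6667 -11.7778; -11.7778 46.4074]
P' = Q + AᵀP(A−BK) = [24.9167 -7.7778; -7.7778 47.4074]
tr(P') = 72.3241

72.3241


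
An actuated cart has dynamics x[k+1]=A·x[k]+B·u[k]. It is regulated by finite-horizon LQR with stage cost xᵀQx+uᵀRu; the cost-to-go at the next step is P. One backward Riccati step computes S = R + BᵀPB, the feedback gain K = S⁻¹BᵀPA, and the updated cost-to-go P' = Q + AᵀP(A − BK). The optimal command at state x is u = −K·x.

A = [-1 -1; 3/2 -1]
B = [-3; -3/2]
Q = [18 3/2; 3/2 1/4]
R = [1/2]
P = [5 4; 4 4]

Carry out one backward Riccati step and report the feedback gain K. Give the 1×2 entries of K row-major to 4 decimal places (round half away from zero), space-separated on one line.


-0.0663 0.4309

BᵀP = [-21.0000 -18.0000]
S = R + BᵀPB = [1/2] + [90.0000] = [90.5000]
BᵀPA = [-6.0000 39.0000]
K = S⁻¹·BᵀPA = [-0.0663 0.4309]
A−BK = [-1.1989 0.2928; 1.4006 -0.3536]
AᵀP(A−BK) = [1.6022 -0.4144; -0.4144 0.1934]
P' = Q + AᵀP(A−BK) = [19.6022 1.0856; 1.0856 0.4434]
tr(P') = 20.0456


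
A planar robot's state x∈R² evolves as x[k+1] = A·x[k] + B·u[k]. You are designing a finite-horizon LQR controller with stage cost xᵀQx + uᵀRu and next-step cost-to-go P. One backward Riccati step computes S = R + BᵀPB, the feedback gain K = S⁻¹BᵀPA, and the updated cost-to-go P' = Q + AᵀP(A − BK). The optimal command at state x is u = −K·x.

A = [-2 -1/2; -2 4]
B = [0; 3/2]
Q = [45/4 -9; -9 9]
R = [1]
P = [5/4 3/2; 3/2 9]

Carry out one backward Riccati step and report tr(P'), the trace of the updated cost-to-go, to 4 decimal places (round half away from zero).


33.3029

BᵀP = [2.2500 13.5000]
S = R + BᵀPB = [1] + [20.2500] = [21.2500]
BᵀPA = [-31.5000 52.8750]
K = S⁻¹·BᵀPA = [-1.4824 2.4882]
A−BK = [-2.0000 -0.5000; 0.2235 0.2676]
AᵀP(A−BK) = [6.3059 -2.8706; -2.8706 6.7471]
P' = Q + AᵀP(A−BK) = [17.5559 -11.8706; -11.8706 15.7471]
tr(P') = 33.3029


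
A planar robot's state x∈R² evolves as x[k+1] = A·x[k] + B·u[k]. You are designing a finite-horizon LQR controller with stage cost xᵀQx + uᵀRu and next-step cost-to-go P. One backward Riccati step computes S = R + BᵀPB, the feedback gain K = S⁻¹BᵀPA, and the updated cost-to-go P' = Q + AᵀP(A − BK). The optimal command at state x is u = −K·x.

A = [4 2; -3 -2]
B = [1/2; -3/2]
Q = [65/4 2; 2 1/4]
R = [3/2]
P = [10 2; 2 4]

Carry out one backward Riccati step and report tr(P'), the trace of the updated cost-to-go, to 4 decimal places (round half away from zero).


132.0000

BᵀP = [2.0000 -5.0000]
S = R + BᵀPB = [3/2] + [8.5000] = [10.0000]
BᵀPA = [23.0000 14.0000]
K = S⁻¹·BᵀPA = [2.3000 1.4000]
A−BK = [2.8500 1.3000; 0.4500 0.1000]
AᵀP(A−BK) = [95.1000 43.8000; 43.8000 20.4000]
P' = Q + AᵀP(A−BK) = [111.3500 45.8000; 45.8000 20.6500]
tr(P') = 132.0000


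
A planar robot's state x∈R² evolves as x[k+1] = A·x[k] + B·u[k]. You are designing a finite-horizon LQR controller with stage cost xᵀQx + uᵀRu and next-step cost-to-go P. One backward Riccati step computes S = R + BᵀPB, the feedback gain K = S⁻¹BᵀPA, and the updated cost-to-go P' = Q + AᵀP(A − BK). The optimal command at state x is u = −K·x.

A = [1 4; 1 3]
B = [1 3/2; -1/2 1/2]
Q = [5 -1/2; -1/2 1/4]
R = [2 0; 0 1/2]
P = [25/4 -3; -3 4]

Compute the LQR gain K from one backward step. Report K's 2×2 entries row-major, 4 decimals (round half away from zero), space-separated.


BᵀP = [7.7500 -5.0000; 7.8750 -2.5000]
S = R + BᵀPB = [2 0; 0 1/2] + [10.2500 9.1250; 9.1250 10.5625] = [12.2500 9.1250; 9.1250 11.0625]
BᵀPA = [2.7500 16.0000; 5.3750 24.0000]
K = S⁻¹·BᵀPA = [-0.3565 -0.8038; 0.7799 2.8325]
A−BK = [0.1866 0.5550; 0.4318 1.1818]
AᵀP(A−BK) = [1.0383 2.9856; 2.9856 8.8804]
P' = Q + AᵀP(A−BK) = [6.0383 2.4856; 2.4856 9.1304]
tr(P') = 15.1687

-0.3565 -0.8038 0.7799 2.8325


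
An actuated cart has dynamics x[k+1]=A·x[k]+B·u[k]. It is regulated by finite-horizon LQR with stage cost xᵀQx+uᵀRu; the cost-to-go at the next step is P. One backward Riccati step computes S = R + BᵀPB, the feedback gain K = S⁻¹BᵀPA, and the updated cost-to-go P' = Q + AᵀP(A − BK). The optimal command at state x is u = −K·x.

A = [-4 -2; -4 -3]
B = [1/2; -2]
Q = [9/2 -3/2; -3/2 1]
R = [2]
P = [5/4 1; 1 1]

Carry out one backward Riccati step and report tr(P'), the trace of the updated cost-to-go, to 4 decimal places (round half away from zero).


56.6449

BᵀP = [-1.3750 -1.5000]
S = R + BᵀPB = [2] + [2.3125] = [4.3125]
BᵀPA = [11.5000 7.2500]
K = S⁻¹·BᵀPA = [2.6667 1.6812]
A−BK = [-5.3333 -2.8406; 1.3333 0.3623]
AᵀP(A−BK) = [37.3333 22.6667; 22.6667 13.8116]
P' = Q + AᵀP(A−BK) = [41.8333 21.1667; 21.1667 14.8116]
tr(P') = 56.6449


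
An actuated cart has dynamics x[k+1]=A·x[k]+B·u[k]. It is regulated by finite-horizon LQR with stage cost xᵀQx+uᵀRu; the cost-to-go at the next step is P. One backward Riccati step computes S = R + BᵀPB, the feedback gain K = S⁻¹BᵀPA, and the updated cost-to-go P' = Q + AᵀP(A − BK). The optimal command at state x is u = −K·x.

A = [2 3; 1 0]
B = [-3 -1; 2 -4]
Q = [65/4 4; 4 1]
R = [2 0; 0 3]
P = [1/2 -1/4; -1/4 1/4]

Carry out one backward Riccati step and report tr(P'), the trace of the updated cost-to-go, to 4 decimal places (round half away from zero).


18.7795

BᵀP = [-2.0000 1.2500; 0.5000 -0.7500]
S = R + BᵀPB = [2 0; 0 3] + [8.5000 -3.0000; -3.0000 2.5000] = [10.5000 -3.0000; -3.0000 5.5000]
BᵀPA = [-2.7500 -6.0000; 0.2500 1.5000]
K = S⁻¹·BᵀPA = [-0.2949 -0.5846; -0.1154 -0.0462]
A−BK = [1.0000 1.2000; 1.1282 0.9846]
AᵀP(A−BK) = [0.4679 0.6538; 0.6538 1.0615]
P' = Q + AᵀP(A−BK) = [16.7179 4.6538; 4.6538 2.0615]
tr(P') = 18.7795


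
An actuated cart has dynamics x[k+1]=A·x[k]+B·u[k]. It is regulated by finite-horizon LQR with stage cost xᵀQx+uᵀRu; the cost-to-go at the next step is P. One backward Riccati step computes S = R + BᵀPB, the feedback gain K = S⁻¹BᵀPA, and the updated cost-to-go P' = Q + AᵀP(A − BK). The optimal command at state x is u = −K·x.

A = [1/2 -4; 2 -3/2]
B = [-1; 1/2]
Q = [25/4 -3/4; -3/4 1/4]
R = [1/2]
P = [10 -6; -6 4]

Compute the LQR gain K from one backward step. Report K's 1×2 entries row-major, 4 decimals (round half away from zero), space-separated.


BᵀP = [-13.0000 8.0000]
S = R + BᵀPB = [1/2] + [17.0000] = [17.5000]
BᵀPA = [9.5000 40.0000]
K = S⁻¹·BᵀPA = [0.5429 2.2857]
A−BK = [1.0429 -1.7143; 1.7286 -2.6429]
AᵀP(A−BK) = [1.3429 -1.2143; -1.2143 5.5714]
P' = Q + AᵀP(A−BK) = [7.5929 -1.9643; -1.9643 5.8214]
tr(P') = 13.4143

0.5429 2.2857


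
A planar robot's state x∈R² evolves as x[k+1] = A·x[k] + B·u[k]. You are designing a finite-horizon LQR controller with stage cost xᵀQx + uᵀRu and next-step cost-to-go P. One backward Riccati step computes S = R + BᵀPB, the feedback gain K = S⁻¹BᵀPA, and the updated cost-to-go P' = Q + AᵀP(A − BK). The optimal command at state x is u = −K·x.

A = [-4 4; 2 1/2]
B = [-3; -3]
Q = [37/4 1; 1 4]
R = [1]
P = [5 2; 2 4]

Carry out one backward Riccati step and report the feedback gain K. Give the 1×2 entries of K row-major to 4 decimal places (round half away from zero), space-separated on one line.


0.4068 -0.7881

BᵀP = [-21.0000 -18.0000]
S = R + BᵀPB = [1] + [117.0000] = [118.0000]
BᵀPA = [48.0000 -93.0000]
K = S⁻¹·BᵀPA = [0.4068 -0.7881]
A−BK = [-2.7797 1.6356; 3.2203 -1.8644]
AᵀP(A−BK) = [44.4746 -26.1695; -26.1695 15.7034]
P' = Q + AᵀP(A−BK) = [53.7246 -25.1695; -25.1695 19.7034]
tr(P') = 73.4280


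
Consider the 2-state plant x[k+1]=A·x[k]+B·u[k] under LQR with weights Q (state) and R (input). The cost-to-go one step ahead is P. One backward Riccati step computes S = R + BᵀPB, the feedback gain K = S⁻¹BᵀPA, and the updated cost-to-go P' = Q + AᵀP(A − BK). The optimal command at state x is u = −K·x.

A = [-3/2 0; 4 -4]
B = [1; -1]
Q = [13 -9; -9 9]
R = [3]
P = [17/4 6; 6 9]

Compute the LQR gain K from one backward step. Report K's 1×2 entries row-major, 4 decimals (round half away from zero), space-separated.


BᵀP = [-1.7500 -3.0000]
S = R + BᵀPB = [3] + [1.2500] = [4.2500]
BᵀPA = [-9.3750 12.0000]
K = S⁻¹·BᵀPA = [-2.2059 2.8235]
A−BK = [0.7059 -2.8235; 1.7941 -1.1765]
AᵀP(A−BK) = [60.8824 -81.5294; -81.5294 110.1176]
P' = Q + AᵀP(A−BK) = [73.8824 -90.5294; -90.5294 119.1176]
tr(P') = 193.0000

-2.2059 2.8235


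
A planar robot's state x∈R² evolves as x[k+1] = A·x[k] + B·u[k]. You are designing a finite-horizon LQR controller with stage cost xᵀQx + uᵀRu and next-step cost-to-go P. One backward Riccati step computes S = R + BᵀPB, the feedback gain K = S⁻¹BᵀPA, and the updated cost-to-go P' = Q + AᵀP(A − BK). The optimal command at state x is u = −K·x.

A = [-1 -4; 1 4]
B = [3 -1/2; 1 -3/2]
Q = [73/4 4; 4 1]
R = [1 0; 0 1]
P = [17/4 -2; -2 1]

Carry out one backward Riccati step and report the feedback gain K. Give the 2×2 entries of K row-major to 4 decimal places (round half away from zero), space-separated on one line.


-0.5451 -2.1804 -0.1651 -0.6603

BᵀP = [10.7500 -5.0000; 0.8750 -0.5000]
S = R + BᵀPB = [1 0; 0 1] + [27.2500 2.1250; 2.1250 0.3125] = [28.2500 2.1250; 2.1250 1.3125]
BᵀPA = [-15.7500 -63.0000; -1.3750 -5.5000]
K = S⁻¹·BᵀPA = [-0.5451 -2.1804; -0.1651 -0.6603]
A−BK = [0.5528 2.2111; 1.2975 5.1900]
AᵀP(A−BK) = [0.4376 1.7505; 1.7505 7.0019]
P' = Q + AᵀP(A−BK) = [18.6876 5.7505; 5.7505 8.0019]
tr(P') = 26.6895


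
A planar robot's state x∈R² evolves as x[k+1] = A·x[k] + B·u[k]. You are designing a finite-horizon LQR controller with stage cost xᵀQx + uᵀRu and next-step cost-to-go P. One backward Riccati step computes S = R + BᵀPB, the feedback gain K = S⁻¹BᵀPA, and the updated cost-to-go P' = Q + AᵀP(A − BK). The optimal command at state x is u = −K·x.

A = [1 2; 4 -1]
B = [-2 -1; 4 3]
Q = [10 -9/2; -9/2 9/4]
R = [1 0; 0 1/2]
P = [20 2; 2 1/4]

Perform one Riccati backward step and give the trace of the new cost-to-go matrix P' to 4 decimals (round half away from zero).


BᵀP = [-32.0000 -3.0000; -14.0000 -1.2500]
S = R + BᵀPB = [1 0; 0 1/2] + [52.0000 23.0000; 23.0000 10.2500] = [53.0000 23.0000; 23.0000 10.7500]
BᵀPA = [-44.0000 -61.0000; -19.0000 -26.7500]
K = S⁻¹·BᵀPA = [-0.8834 -0.9939; 0.1227 -0.3620]
A−BK = [-0.6442 -0.3497; 7.1656 4.0613]
AᵀP(A−BK) = [3.4601 2.3926; 2.3926 1.9417]
P' = Q + AᵀP(A−BK) = [13.4601 -2.1074; -2.1074 4.1917]
tr(P') = 17.6518

17.6518


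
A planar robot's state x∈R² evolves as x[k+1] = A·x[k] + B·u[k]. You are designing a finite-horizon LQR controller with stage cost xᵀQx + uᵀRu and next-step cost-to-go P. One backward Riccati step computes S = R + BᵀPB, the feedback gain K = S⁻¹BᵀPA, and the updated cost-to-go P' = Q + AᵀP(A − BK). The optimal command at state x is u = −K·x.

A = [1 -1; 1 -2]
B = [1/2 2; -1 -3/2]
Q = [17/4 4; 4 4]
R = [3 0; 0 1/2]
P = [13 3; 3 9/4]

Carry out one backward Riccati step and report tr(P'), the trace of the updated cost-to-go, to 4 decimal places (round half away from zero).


26.2475

BᵀP = [3.5000 -0.7500; 21.5000 2.6250]
S = R + BᵀPB = [3 0; 0 1/2] + [2.5000 8.1250; 8.1250 39.0625] = [5.5000 8.1250; 8.1250 39.5625]
BᵀPA = [2.7500 -2.0000; 24.1250 -26.7500]
K = S⁻¹·BᵀPA = [-0.5754 0.9119; 0.7280 -0.8634]
A−BK = [-0.1682 0.2709; 1.5165 -2.3833]
AᵀP(A−BK) = [5.2702 -8.1777; -8.1777 12.7273]
P' = Q + AᵀP(A−BK) = [9.5202 -4.1777; -4.1777 16.7273]
tr(P') = 26.2475


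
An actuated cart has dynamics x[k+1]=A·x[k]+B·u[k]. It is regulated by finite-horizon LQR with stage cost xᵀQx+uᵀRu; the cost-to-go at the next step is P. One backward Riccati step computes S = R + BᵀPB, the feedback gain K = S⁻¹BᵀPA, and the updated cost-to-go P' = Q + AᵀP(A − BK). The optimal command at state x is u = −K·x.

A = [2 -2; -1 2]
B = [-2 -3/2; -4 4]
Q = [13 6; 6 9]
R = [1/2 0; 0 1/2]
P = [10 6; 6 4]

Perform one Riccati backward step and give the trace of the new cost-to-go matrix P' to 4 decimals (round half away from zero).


BᵀP = [-44.0000 -28.0000; 9.0000 7.0000]
S = R + BᵀPB = [1/2 0; 0 1/2] + [200.0000 -46.0000; -46.0000 14.5000] = [200.5000 -46.0000; -46.0000 15.0000]
BᵀPA = [-60.0000 32.0000; 11.0000 -4.0000]
K = S⁻¹·BᵀPA = [-0.4420 0.3320; -0.6220 0.7515]
A−BK = [0.1831 -0.2086; -0.2799 0.3219]
AᵀP(A−BK) = [0.3247 -0.3455; -0.3455 0.3814]
P' = Q + AᵀP(A−BK) = [13.3247 5.6545; 5.6545 9.3814]
tr(P') = 22.7061

22.7061


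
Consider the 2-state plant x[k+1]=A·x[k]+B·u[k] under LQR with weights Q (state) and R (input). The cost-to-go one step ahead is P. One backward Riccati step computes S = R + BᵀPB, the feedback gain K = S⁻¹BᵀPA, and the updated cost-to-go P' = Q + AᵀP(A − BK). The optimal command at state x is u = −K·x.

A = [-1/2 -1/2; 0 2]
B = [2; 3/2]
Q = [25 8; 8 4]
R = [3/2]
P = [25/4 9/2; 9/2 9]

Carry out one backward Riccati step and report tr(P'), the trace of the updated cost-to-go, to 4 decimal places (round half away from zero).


BᵀP = [19.2500 22.5000]
S = R + BᵀPB = [3/2] + [72.2500] = [73.7500]
BᵀPA = [-9.6250 35.3750]
K = S⁻¹·BᵀPA = [-0.1305 0.4797]
A−BK = [-0.2390 -1.4593; 0.1958 1.2805]
AᵀP(A−BK) = [0.3064 1.6792; 1.6792 11.5945]
P' = Q + AᵀP(A−BK) = [25.3064 9.6792; 9.6792 15.5945]
tr(P') = 40.9008

40.9008
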